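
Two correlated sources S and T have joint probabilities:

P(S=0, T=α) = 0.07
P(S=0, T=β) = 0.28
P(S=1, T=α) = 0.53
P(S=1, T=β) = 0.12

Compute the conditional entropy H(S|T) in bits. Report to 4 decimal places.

Marginals: p(S) = (0.3500, 0.6500), p(T) = (0.6000, 0.4000).
H(S|T) = Σ p(T) · H(S|T=·).
  T=α: p=0.6000, H(S|T=α) = 0.5197
  T=β: p=0.4000, H(S|T=β) = 0.8813
Weighted sum = 0.6643 bits.

0.6643 bits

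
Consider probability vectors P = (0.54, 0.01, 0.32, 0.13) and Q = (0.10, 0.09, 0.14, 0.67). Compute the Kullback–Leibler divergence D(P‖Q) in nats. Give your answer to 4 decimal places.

D(P‖Q) = Σ p·ln(p/q).
  0.54·ln(0.54/0.10) = 0.91066
  0.01·ln(0.01/0.09) = -0.02197
  0.32·ln(0.32/0.14) = 0.26454
  0.13·ln(0.13/0.67) = -0.21317
D(P‖Q) = 0.9401 nats.

0.9401 nats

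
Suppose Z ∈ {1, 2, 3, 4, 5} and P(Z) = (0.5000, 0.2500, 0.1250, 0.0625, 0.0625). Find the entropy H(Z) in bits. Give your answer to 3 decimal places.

1.875 bits

H(Z) = −Σ p·log₂ p.
  −(0.5000)·log₂(0.5000) = 0.5000
  −(0.2500)·log₂(0.2500) = 0.5000
  −(0.1250)·log₂(0.1250) = 0.3750
  −(0.0625)·log₂(0.0625) = 0.2500
  −(0.0625)·log₂(0.0625) = 0.2500
Sum: 0.5000 + 0.5000 + 0.3750 + 0.2500 + 0.2500 = 1.875 bits.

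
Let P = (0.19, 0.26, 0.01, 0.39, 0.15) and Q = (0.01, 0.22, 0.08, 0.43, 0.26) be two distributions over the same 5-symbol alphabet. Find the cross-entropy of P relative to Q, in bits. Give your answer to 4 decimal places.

2.6331 bits

H(P,Q) = −Σ p·log₂ q.
  −0.19·log₂(0.01) = 1.26233
  −0.26·log₂(0.22) = 0.56795
  −0.01·log₂(0.08) = 0.03644
  −0.39·log₂(0.43) = 0.47486
  −0.15·log₂(0.26) = 0.29151
H(P,Q) = 2.6331 bits.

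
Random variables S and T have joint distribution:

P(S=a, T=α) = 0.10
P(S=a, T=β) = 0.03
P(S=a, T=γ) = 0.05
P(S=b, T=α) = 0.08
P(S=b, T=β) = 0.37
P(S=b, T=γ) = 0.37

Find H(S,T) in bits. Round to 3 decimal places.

2.053 bits

H(S,T) = −Σ p(x,y)·log₂ p(x,y) over all 6 cells.
  cell (a,α): −0.10·log₂0.10 = 0.3322
  cell (a,β): −0.03·log₂0.03 = 0.1518
  cell (a,γ): −0.05·log₂0.05 = 0.2161
  cell (b,α): −0.08·log₂0.08 = 0.2915
  cell (b,β): −0.37·log₂0.37 = 0.5307
  cell (b,γ): −0.37·log₂0.37 = 0.5307
Sum = 2.053 bits.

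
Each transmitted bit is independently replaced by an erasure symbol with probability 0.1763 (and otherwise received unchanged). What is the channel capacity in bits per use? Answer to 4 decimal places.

Binary erasure channel: capacity C = 1 − ε.
C = 1 − 0.1763 = 0.8237 bits per channel use.

0.8237 bits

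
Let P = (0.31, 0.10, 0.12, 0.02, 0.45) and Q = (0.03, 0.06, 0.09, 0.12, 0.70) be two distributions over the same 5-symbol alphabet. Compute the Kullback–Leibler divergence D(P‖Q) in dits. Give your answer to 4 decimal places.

0.2497 dits

D(P‖Q) = Σ p·log₁₀(p/q).
  0.31·log₁₀(0.31/0.03) = 0.31441
  0.10·log₁₀(0.10/0.06) = 0.02218
  0.12·log₁₀(0.12/0.09) = 0.01499
  0.02·log₁₀(0.02/0.12) = -0.01556
  0.45·log₁₀(0.45/0.70) = -0.08635
D(P‖Q) = 0.2497 dits.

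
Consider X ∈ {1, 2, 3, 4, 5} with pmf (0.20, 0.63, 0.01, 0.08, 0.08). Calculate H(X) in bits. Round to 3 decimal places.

1.534 bits

H(X) = −Σ p·log₂ p.
  −(0.20)·log₂(0.20) = 0.4644
  −(0.63)·log₂(0.63) = 0.4199
  −(0.01)·log₂(0.01) = 0.0664
  −(0.08)·log₂(0.08) = 0.2915
  −(0.08)·log₂(0.08) = 0.2915
Sum: 0.4644 + 0.4199 + 0.0664 + 0.2915 + 0.2915 = 1.534 bits.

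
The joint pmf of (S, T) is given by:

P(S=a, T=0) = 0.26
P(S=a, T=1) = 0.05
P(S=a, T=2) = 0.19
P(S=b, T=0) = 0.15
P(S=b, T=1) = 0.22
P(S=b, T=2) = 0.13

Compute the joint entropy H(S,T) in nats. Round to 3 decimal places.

H(S,T) = −Σ p(x,y)·ln p(x,y) over all 6 cells.
  cell (a,0): −0.26·ln0.26 = 0.3502
  cell (a,1): −0.05·ln0.05 = 0.1498
  cell (a,2): −0.19·ln0.19 = 0.3155
  cell (b,0): −0.15·ln0.15 = 0.2846
  cell (b,1): −0.22·ln0.22 = 0.3331
  cell (b,2): −0.13·ln0.13 = 0.2652
Sum = 1.698 nats.

1.698 nats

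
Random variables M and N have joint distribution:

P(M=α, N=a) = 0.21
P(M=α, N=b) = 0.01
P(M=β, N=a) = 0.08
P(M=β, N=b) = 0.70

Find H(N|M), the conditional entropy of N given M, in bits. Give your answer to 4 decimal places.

0.4308 bits

Chain rule: H(N|M) = H(M,N) − H(M).
Marginals: p(M) = (0.2200, 0.7800), p(N) = (0.2900, 0.7100).
H(M,N) = 1.1910 bits; H(M) = 0.7602 bits.
H(N|M) = 1.1910 − 0.7602 = 0.4308 bits.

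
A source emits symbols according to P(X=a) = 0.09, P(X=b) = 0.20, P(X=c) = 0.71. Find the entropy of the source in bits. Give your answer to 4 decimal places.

H(X) = −Σ p·log₂ p.
  −(0.09)·log₂(0.09) = 0.31265
  −(0.20)·log₂(0.20) = 0.46439
  −(0.71)·log₂(0.71) = 0.35082
Sum: 0.31265 + 0.46439 + 0.35082 = 1.1279 bits.

1.1279 bits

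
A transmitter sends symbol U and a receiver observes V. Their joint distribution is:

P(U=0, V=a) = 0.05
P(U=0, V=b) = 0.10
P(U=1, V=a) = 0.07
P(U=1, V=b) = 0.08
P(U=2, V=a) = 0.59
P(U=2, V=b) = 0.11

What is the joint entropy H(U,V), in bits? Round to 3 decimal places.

1.908 bits

H(U,V) = −Σ p(x,y)·log₂ p(x,y) over all 6 cells.
  cell (0,a): −0.05·log₂0.05 = 0.2161
  cell (0,b): −0.10·log₂0.10 = 0.3322
  cell (1,a): −0.07·log₂0.07 = 0.2686
  cell (1,b): −0.08·log₂0.08 = 0.2915
  cell (2,a): −0.59·log₂0.59 = 0.4491
  cell (2,b): −0.11·log₂0.11 = 0.3503
Sum = 1.908 bits.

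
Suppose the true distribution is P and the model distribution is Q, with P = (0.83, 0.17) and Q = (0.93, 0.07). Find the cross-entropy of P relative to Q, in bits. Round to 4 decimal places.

0.7391 bits

H(P,Q) = −Σ p·log₂ q.
  −0.83·log₂(0.93) = 0.08690
  −0.17·log₂(0.07) = 0.65221
H(P,Q) = 0.7391 bits.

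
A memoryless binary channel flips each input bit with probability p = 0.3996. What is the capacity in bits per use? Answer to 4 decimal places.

0.0293 bits

Binary symmetric channel: C = 1 − h₂(ε) where h₂ is the binary entropy function.
h₂(0.3996) = −0.3996·log₂0.3996 − 0.6004·log₂0.6004 = 0.9707.
C = 1 − 0.9707 = 0.0293 bits per channel use.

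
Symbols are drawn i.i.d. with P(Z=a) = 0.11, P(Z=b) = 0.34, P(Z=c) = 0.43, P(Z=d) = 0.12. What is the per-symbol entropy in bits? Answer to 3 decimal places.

H(Z) = −Σ p·log₂ p.
  −(0.11)·log₂(0.11) = 0.3503
  −(0.34)·log₂(0.34) = 0.5292
  −(0.43)·log₂(0.43) = 0.5236
  −(0.12)·log₂(0.12) = 0.3671
Sum: 0.3503 + 0.5292 + 0.5236 + 0.3671 = 1.770 bits.

1.770 bits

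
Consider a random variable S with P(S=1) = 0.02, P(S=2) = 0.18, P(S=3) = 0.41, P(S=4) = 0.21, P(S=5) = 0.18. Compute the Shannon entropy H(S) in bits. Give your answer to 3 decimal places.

2.004 bits

H(S) = −Σ p·log₂ p.
  −(0.02)·log₂(0.02) = 0.1129
  −(0.18)·log₂(0.18) = 0.4453
  −(0.41)·log₂(0.41) = 0.5274
  −(0.21)·log₂(0.21) = 0.4728
  −(0.18)·log₂(0.18) = 0.4453
Sum: 0.1129 + 0.4453 + 0.5274 + 0.4728 + 0.4453 = 2.004 bits.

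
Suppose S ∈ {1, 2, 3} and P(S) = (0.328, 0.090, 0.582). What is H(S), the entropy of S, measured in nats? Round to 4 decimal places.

0.8974 nats

H(S) = −Σ p·ln p.
  −(0.328)·ln(0.328) = 0.36564
  −(0.090)·ln(0.090) = 0.21672
  −(0.582)·ln(0.582) = 0.31503
Sum: 0.36564 + 0.21672 + 0.31503 = 0.8974 nats.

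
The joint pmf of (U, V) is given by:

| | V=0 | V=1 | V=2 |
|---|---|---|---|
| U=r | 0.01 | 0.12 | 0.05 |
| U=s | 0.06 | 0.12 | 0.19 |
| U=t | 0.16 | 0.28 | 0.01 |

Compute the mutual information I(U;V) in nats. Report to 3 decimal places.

0.176 nats

Marginals: p(U) = (0.1800, 0.3700, 0.4500), p(V) = (0.2300, 0.5200, 0.2500).
I(U;V) = Σ p(x,y)·ln[p(x,y)/(p(x)p(y))].
  (r,0): 0.01·ln(0.2415) = -0.0142
  (r,1): 0.12·ln(1.2821) = 0.0298
  (r,2): 0.05·ln(1.1111) = 0.0053
  (s,0): 0.06·ln(0.7051) = -0.0210
  (s,1): 0.12·ln(0.6237) = -0.0567
  (s,2): 0.19·ln(2.0541) = 0.1368
  (t,0): 0.16·ln(1.5459) = 0.0697
  (t,1): 0.28·ln(1.1966) = 0.0503
  (t,2): 0.01·ln(0.0889) = -0.0242
Sum = 0.176 nats.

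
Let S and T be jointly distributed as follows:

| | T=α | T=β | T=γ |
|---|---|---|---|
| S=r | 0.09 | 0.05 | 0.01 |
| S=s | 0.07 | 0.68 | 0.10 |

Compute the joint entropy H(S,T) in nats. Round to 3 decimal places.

H(S,T) = −Σ p(x,y)·ln p(x,y) over all 6 cells.
  cell (r,α): −0.09·ln0.09 = 0.2167
  cell (r,β): −0.05·ln0.05 = 0.1498
  cell (r,γ): −0.01·ln0.01 = 0.0461
  cell (s,α): −0.07·ln0.07 = 0.1861
  cell (s,β): −0.68·ln0.68 = 0.2623
  cell (s,γ): −0.10·ln0.10 = 0.2303
Sum = 1.091 nats.

1.091 nats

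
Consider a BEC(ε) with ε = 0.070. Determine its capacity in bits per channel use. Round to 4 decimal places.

Binary erasure channel: capacity C = 1 − ε.
C = 1 − 0.070 = 0.9300 bits per channel use.

0.9300 bits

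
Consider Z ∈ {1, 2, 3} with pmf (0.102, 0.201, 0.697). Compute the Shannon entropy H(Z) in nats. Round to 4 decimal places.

0.8069 nats

H(Z) = −Σ p·ln p.
  −(0.102)·ln(0.102) = 0.23284
  −(0.201)·ln(0.201) = 0.32249
  −(0.697)·ln(0.697) = 0.25160
Sum: 0.23284 + 0.32249 + 0.25160 = 0.8069 nats.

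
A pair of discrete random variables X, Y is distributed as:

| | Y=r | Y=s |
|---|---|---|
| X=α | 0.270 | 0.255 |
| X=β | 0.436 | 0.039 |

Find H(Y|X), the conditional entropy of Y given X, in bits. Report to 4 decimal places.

Chain rule: H(Y|X) = H(X,Y) − H(X).
Marginals: p(X) = (0.5250, 0.4750), p(Y) = (0.7060, 0.2940).
H(X,Y) = 1.7174 bits; H(X) = 0.9982 bits.
H(Y|X) = 1.7174 − 0.9982 = 0.7192 bits.

0.7192 bits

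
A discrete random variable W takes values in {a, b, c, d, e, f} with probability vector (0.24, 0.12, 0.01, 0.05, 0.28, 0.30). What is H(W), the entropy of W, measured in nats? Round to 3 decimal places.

H(W) = −Σ p·ln p.
  −(0.24)·ln(0.24) = 0.3425
  −(0.12)·ln(0.12) = 0.2544
  −(0.01)·ln(0.01) = 0.0461
  −(0.05)·ln(0.05) = 0.1498
  −(0.28)·ln(0.28) = 0.3564
  −(0.30)·ln(0.30) = 0.3612
Sum: 0.3425 + 0.2544 + 0.0461 + 0.1498 + 0.3564 + 0.3612 = 1.510 nats.

1.510 nats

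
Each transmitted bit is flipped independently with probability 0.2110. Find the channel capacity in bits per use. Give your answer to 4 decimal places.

Binary symmetric channel: C = 1 − h₂(ε) where h₂ is the binary entropy function.
h₂(0.2110) = −0.2110·log₂0.2110 − 0.7890·log₂0.7890 = 0.7434.
C = 1 − 0.7434 = 0.2566 bits per channel use.

0.2566 bits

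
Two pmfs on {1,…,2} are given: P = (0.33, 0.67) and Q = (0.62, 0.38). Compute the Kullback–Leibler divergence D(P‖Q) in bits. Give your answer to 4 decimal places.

D(P‖Q) = Σ p·log₂(p/q).
  0.33·log₂(0.33/0.62) = -0.30023
  0.67·log₂(0.67/0.38) = 0.54817
D(P‖Q) = 0.2479 bits.

0.2479 bits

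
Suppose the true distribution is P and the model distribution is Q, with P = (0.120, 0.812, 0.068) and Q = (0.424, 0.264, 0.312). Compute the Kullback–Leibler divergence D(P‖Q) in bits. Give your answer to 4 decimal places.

D(P‖Q) = Σ p·log₂(p/q).
  0.120·log₂(0.120/0.424) = -0.21852
  0.812·log₂(0.812/0.264) = 1.31620
  0.068·log₂(0.068/0.312) = -0.14946
D(P‖Q) = 0.9482 bits.

0.9482 bits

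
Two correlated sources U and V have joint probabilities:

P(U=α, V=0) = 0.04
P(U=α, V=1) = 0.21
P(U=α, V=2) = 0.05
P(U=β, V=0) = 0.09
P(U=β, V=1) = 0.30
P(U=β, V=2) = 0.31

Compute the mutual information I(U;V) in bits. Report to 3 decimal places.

Marginals: p(U) = (0.3000, 0.7000), p(V) = (0.1300, 0.5100, 0.3600).
I(U;V) = Σ p(x,y)·log₂[p(x,y)/(p(x)p(y))].
  (α,0): 0.04·log₂(1.0256) = 0.0015
  (α,1): 0.21·log₂(1.3725) = 0.0959
  (α,2): 0.05·log₂(0.4630) = -0.0556
  (β,0): 0.09·log₂(0.9890) = -0.0014
  (β,1): 0.30·log₂(0.8403) = -0.0753
  (β,2): 0.31·log₂(1.2302) = 0.0926
Sum = 0.058 bits.

0.058 bits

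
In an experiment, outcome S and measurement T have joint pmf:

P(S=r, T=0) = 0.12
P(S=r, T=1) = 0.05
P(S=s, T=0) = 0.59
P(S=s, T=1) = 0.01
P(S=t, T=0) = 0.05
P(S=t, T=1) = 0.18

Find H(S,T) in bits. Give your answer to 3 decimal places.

H(S,T) = −Σ p(x,y)·log₂ p(x,y) over all 6 cells.
  cell (r,0): −0.12·log₂0.12 = 0.3671
  cell (r,1): −0.05·log₂0.05 = 0.2161
  cell (s,0): −0.59·log₂0.59 = 0.4491
  cell (s,1): −0.01·log₂0.01 = 0.0664
  cell (t,0): −0.05·log₂0.05 = 0.2161
  cell (t,1): −0.18·log₂0.18 = 0.4453
Sum = 1.760 bits.

1.760 bits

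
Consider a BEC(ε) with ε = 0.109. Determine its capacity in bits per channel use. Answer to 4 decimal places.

0.8910 bits

Binary erasure channel: capacity C = 1 − ε.
C = 1 − 0.109 = 0.8910 bits per channel use.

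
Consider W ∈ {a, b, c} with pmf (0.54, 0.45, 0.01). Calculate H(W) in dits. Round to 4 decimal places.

0.3206 dits

H(W) = −Σ p·log₁₀ p.
  −(0.54)·log₁₀(0.54) = 0.14451
  −(0.45)·log₁₀(0.45) = 0.15605
  −(0.01)·log₁₀(0.01) = 0.02000
Sum: 0.14451 + 0.15605 + 0.02000 = 0.3206 dits.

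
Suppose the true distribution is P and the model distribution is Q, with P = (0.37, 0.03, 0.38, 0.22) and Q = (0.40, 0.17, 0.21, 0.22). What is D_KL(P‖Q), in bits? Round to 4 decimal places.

0.2084 bits

D(P‖Q) = Σ p·log₂(p/q).
  0.37·log₂(0.37/0.40) = -0.04162
  0.03·log₂(0.03/0.17) = -0.07508
  0.38·log₂(0.38/0.21) = 0.32513
  0.22·log₂(0.22/0.22) = 0.00000
D(P‖Q) = 0.2084 bits.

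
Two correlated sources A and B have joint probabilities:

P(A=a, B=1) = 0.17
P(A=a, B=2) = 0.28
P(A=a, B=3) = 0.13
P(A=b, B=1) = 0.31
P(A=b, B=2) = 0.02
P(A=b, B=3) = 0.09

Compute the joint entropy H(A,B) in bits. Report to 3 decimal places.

2.281 bits

H(A,B) = −Σ p(x,y)·log₂ p(x,y) over all 6 cells.
  cell (a,1): −0.17·log₂0.17 = 0.4346
  cell (a,2): −0.28·log₂0.28 = 0.5142
  cell (a,3): −0.13·log₂0.13 = 0.3826
  cell (b,1): −0.31·log₂0.31 = 0.5238
  cell (b,2): −0.02·log₂0.02 = 0.1129
  cell (b,3): −0.09·log₂0.09 = 0.3127
Sum = 2.281 bits.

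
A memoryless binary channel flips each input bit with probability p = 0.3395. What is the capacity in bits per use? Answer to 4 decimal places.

0.0757 bits

Binary symmetric channel: C = 1 − h₂(ε) where h₂ is the binary entropy function.
h₂(0.3395) = −0.3395·log₂0.3395 − 0.6605·log₂0.6605 = 0.9243.
C = 1 − 0.9243 = 0.0757 bits per channel use.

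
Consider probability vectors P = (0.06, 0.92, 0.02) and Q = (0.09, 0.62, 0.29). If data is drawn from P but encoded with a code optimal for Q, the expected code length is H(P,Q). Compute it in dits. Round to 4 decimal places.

0.2645 dits

H(P,Q) = −Σ p·log₁₀ q.
  −0.06·log₁₀(0.09) = 0.06275
  −0.92·log₁₀(0.62) = 0.19100
  −0.02·log₁₀(0.29) = 0.01075
H(P,Q) = 0.2645 dits.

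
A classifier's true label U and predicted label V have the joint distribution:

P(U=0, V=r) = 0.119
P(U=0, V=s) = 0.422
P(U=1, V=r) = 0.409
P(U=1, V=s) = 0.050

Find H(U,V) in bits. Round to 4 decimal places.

1.6343 bits

H(U,V) = −Σ p(x,y)·log₂ p(x,y) over all 4 cells.
  cell (0,r): −0.119·log₂0.119 = 0.36545
  cell (0,s): −0.422·log₂0.422 = 0.52526
  cell (1,r): −0.409·log₂0.409 = 0.52754
  cell (1,s): −0.050·log₂0.050 = 0.21610
Sum = 1.6343 bits.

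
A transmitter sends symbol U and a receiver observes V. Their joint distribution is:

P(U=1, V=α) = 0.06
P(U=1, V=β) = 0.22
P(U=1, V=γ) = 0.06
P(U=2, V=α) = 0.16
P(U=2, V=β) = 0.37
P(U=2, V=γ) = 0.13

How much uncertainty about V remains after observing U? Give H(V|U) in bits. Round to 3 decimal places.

1.379 bits

Chain rule: H(V|U) = H(U,V) − H(U).
Marginals: p(U) = (0.3400, 0.6600), p(V) = (0.2200, 0.5900, 0.1900).
H(U,V) = 2.3040 bits; H(U) = 0.9248 bits.
H(V|U) = 2.3040 − 0.9248 = 1.379 bits.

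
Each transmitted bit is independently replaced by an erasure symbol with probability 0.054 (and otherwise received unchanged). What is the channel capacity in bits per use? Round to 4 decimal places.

0.9460 bits

Binary erasure channel: capacity C = 1 − ε.
C = 1 − 0.054 = 0.9460 bits per channel use.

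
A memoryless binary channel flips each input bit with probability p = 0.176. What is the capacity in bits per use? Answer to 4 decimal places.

0.3288 bits

Binary symmetric channel: C = 1 − h₂(ε) where h₂ is the binary entropy function.
h₂(0.176) = −0.176·log₂0.176 − 0.824·log₂0.824 = 0.6712.
C = 1 − 0.6712 = 0.3288 bits per channel use.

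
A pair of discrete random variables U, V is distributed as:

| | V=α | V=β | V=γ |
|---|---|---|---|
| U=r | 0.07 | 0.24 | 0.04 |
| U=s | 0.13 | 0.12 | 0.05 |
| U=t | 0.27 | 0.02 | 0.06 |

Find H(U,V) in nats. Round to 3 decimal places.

1.927 nats

H(U,V) = −Σ p(x,y)·ln p(x,y) over all 9 cells.
  cell (r,α): −0.07·ln0.07 = 0.1861
  cell (r,β): −0.24·ln0.24 = 0.3425
  cell (r,γ): −0.04·ln0.04 = 0.1288
  cell (s,α): −0.13·ln0.13 = 0.2652
  cell (s,β): −0.12·ln0.12 = 0.2544
  cell (s,γ): −0.05·ln0.05 = 0.1498
  cell (t,α): −0.27·ln0.27 = 0.3535
  cell (t,β): −0.02·ln0.02 = 0.0782
  cell (t,γ): −0.06·ln0.06 = 0.1688
Sum = 1.927 nats.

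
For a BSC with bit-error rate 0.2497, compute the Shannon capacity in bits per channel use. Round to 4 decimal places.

0.1892 bits

Binary symmetric channel: C = 1 − h₂(ε) where h₂ is the binary entropy function.
h₂(0.2497) = −0.2497·log₂0.2497 − 0.7503·log₂0.7503 = 0.8108.
C = 1 − 0.8108 = 0.1892 bits per channel use.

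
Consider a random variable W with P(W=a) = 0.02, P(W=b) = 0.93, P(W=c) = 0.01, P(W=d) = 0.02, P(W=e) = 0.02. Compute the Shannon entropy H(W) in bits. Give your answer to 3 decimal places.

H(W) = −Σ p·log₂ p.
  −(0.02)·log₂(0.02) = 0.1129
  −(0.93)·log₂(0.93) = 0.0974
  −(0.01)·log₂(0.01) = 0.0664
  −(0.02)·log₂(0.02) = 0.1129
  −(0.02)·log₂(0.02) = 0.1129
Sum: 0.1129 + 0.0974 + 0.0664 + 0.1129 + 0.1129 = 0.502 bits.

0.502 bits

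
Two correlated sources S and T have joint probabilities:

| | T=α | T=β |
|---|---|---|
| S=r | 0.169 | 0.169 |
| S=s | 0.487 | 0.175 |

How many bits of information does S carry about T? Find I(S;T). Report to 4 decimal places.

Marginals: p(S) = (0.3380, 0.6620), p(T) = (0.6560, 0.3440).
I(S;T) = Σ p(x,y)·log₂[p(x,y)/(p(x)p(y))].
  (r,α): 0.169·log₂(0.7622) = -0.06621
  (r,β): 0.169·log₂(1.4535) = 0.09118
  (s,α): 0.487·log₂(1.1214) = 0.08051
  (s,β): 0.175·log₂(0.7685) = -0.06649
Sum = 0.0390 bits.

0.0390 bits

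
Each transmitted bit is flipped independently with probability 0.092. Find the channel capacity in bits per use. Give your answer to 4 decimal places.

Binary symmetric channel: C = 1 − h₂(ε) where h₂ is the binary entropy function.
h₂(0.092) = −0.092·log₂0.092 − 0.908·log₂0.908 = 0.4431.
C = 1 − 0.4431 = 0.5569 bits per channel use.

0.5569 bits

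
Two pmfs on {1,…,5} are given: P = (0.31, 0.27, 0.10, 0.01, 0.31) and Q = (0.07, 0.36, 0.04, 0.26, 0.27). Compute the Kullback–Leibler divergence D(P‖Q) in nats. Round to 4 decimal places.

D(P‖Q) = Σ p·ln(p/q).
  0.31·ln(0.31/0.07) = 0.46130
  0.27·ln(0.27/0.36) = -0.07767
  0.10·ln(0.10/0.04) = 0.09163
  0.01·ln(0.01/0.26) = -0.03258
  0.31·ln(0.31/0.27) = 0.04283
D(P‖Q) = 0.4855 nats.

0.4855 nats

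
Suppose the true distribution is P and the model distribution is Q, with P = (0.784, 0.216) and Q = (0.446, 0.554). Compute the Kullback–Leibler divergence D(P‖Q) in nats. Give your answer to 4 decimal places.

D(P‖Q) = Σ p·ln(p/q).
  0.784·ln(0.784/0.446) = 0.44225
  0.216·ln(0.216/0.554) = -0.20345
D(P‖Q) = 0.2388 nats.

0.2388 nats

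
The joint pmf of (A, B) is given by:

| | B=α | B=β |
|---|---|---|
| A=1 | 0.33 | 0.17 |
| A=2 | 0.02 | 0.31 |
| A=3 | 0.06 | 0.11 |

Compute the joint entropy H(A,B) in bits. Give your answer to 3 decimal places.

H(A,B) = −Σ p(x,y)·log₂ p(x,y) over all 6 cells.
  cell (1,α): −0.33·log₂0.33 = 0.5278
  cell (1,β): −0.17·log₂0.17 = 0.4346
  cell (2,α): −0.02·log₂0.02 = 0.1129
  cell (2,β): −0.31·log₂0.31 = 0.5238
  cell (3,α): −0.06·log₂0.06 = 0.2435
  cell (3,β): −0.11·log₂0.11 = 0.3503
Sum = 2.193 bits.

2.193 bits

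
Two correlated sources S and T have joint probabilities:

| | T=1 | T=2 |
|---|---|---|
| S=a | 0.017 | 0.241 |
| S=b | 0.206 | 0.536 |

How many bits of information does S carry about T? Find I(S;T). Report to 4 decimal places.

0.0429 bits

Marginals: p(S) = (0.2580, 0.7420), p(T) = (0.2230, 0.7770).
I(S;T) = Σ p(x,y)·log₂[p(x,y)/(p(x)p(y))].
  (a,1): 0.017·log₂(0.2955) = -0.02990
  (a,2): 0.241·log₂(1.2022) = 0.06403
  (b,1): 0.206·log₂(1.2450) = 0.06512
  (b,2): 0.536·log₂(0.9297) = -0.05637
Sum = 0.0429 bits.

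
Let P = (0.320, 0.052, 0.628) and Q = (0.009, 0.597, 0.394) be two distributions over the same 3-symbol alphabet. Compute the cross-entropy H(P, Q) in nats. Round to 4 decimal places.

2.1191 nats

H(P,Q) = −Σ p·ln q.
  −0.320·ln(0.009) = 1.50737
  −0.052·ln(0.597) = 0.02682
  −0.628·ln(0.394) = 0.58492
H(P,Q) = 2.1191 nats.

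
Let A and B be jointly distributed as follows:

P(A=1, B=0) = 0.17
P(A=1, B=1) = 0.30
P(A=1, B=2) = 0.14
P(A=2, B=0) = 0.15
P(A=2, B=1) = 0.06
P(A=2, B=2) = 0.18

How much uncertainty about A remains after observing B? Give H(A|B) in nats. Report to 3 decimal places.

Marginals: p(A) = (0.6100, 0.3900), p(B) = (0.3200, 0.3600, 0.3200).
H(A|B) = Σ p(B) · H(A|B=·).
  B=0: p=0.3200, H(A|B=0) = 0.6912
  B=1: p=0.3600, H(A|B=1) = 0.4506
  B=2: p=0.3200, H(A|B=2) = 0.6853
Weighted sum = 0.603 nats.

0.603 nats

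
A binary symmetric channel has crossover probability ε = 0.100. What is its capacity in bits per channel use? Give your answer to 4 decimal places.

Binary symmetric channel: C = 1 − h₂(ε) where h₂ is the binary entropy function.
h₂(0.100) = −0.100·log₂0.100 − 0.900·log₂0.900 = 0.4690.
C = 1 − 0.4690 = 0.5310 bits per channel use.

0.5310 bits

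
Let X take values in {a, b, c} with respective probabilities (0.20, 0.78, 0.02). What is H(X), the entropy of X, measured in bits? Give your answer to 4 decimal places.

H(X) = −Σ p·log₂ p.
  −(0.20)·log₂(0.20) = 0.46439
  −(0.78)·log₂(0.78) = 0.27959
  −(0.02)·log₂(0.02) = 0.11288
Sum: 0.46439 + 0.27959 + 0.11288 = 0.8569 bits.

0.8569 bits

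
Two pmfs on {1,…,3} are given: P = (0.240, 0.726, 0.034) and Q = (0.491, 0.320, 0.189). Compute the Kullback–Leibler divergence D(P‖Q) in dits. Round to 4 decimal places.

0.1584 dits

D(P‖Q) = Σ p·log₁₀(p/q).
  0.240·log₁₀(0.240/0.491) = -0.07461
  0.726·log₁₀(0.726/0.320) = 0.25830
  0.034·log₁₀(0.034/0.189) = -0.02533
D(P‖Q) = 0.1584 dits.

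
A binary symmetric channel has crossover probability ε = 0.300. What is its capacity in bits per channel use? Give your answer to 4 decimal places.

0.1187 bits

Binary symmetric channel: C = 1 − h₂(ε) where h₂ is the binary entropy function.
h₂(0.300) = −0.300·log₂0.300 − 0.700·log₂0.700 = 0.8813.
C = 1 − 0.8813 = 0.1187 bits per channel use.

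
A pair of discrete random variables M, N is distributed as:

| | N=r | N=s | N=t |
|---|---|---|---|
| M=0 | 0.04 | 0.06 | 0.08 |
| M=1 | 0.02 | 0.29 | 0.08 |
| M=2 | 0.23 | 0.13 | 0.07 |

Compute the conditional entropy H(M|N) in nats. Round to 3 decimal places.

Chain rule: H(M|N) = H(M,N) − H(N).
Marginals: p(M) = (0.1800, 0.3900, 0.4300), p(N) = (0.2900, 0.4800, 0.2300).
H(M,N) = 1.9283 nats; H(N) = 1.0493 nats.
H(M|N) = 1.9283 − 1.0493 = 0.879 nats.

0.879 nats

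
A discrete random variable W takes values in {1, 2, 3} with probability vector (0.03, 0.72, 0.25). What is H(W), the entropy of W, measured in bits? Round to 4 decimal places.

H(W) = −Σ p·log₂ p.
  −(0.03)·log₂(0.03) = 0.15177
  −(0.72)·log₂(0.72) = 0.34123
  −(0.25)·log₂(0.25) = 0.50000
Sum: 0.15177 + 0.34123 + 0.50000 = 0.9930 bits.

0.9930 bits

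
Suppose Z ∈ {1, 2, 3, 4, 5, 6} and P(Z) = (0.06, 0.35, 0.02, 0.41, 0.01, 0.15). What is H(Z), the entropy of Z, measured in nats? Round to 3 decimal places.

1.311 nats

H(Z) = −Σ p·ln p.
  −(0.06)·ln(0.06) = 0.1688
  −(0.35)·ln(0.35) = 0.3674
  −(0.02)·ln(0.02) = 0.0782
  −(0.41)·ln(0.41) = 0.3656
  −(0.01)·ln(0.01) = 0.0461
  −(0.15)·ln(0.15) = 0.2846
Sum: 0.1688 + 0.3674 + 0.0782 + 0.3656 + 0.0461 + 0.2846 = 1.311 nats.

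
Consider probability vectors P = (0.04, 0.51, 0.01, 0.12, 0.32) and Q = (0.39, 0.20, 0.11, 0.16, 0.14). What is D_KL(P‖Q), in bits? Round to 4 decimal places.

D(P‖Q) = Σ p·log₂(p/q).
  0.04·log₂(0.04/0.39) = -0.13142
  0.51·log₂(0.51/0.20) = 0.68875
  0.01·log₂(0.01/0.11) = -0.03459
  0.12·log₂(0.12/0.16) = -0.04980
  0.32·log₂(0.32/0.14) = 0.38165
D(P‖Q) = 0.8546 bits.

0.8546 bits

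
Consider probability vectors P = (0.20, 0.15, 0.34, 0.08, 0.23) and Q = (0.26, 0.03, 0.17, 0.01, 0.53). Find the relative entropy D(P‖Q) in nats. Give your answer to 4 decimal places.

D(P‖Q) = Σ p·ln(p/q).
  0.20·ln(0.20/0.26) = -0.05247
  0.15·ln(0.15/0.03) = 0.24142
  0.34·ln(0.34/0.17) = 0.23567
  0.08·ln(0.08/0.01) = 0.16636
  0.23·ln(0.23/0.53) = -0.19200
D(P‖Q) = 0.3990 nats.

0.3990 nats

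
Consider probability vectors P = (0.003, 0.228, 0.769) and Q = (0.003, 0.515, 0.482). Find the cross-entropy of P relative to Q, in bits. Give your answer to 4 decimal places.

1.0531 bits

H(P,Q) = −Σ p·log₂ q.
  −0.003·log₂(0.003) = 0.02514
  −0.228·log₂(0.515) = 0.21828
  −0.769·log₂(0.482) = 0.80968
H(P,Q) = 1.0531 bits.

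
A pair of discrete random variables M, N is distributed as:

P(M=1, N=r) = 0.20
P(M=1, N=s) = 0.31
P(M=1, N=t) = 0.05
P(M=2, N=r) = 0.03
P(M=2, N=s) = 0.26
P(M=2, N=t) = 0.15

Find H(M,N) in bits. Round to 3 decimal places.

2.272 bits

H(M,N) = −Σ p(x,y)·log₂ p(x,y) over all 6 cells.
  cell (1,r): −0.20·log₂0.20 = 0.4644
  cell (1,s): −0.31·log₂0.31 = 0.5238
  cell (1,t): −0.05·log₂0.05 = 0.2161
  cell (2,r): −0.03·log₂0.03 = 0.1518
  cell (2,s): −0.26·log₂0.26 = 0.5053
  cell (2,t): −0.15·log₂0.15 = 0.4105
Sum = 2.272 bits.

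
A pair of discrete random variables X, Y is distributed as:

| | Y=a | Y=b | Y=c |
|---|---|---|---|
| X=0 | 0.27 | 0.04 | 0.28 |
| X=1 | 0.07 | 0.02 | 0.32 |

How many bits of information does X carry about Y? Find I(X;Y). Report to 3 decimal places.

Marginals: p(X) = (0.5900, 0.4100), p(Y) = (0.3400, 0.0600, 0.6000).
I(X;Y) = H(X) + H(Y) − H(X,Y).
H(X) = 0.9765, H(Y) = 1.2149, H(X,Y) = 2.1175.
I(X;Y) = 0.9765 + 1.2149 − 2.1175 = 0.074 bits.

0.074 bits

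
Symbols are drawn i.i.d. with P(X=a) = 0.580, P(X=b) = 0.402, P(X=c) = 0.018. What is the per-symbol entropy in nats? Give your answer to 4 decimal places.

0.7546 nats

H(X) = −Σ p·ln p.
  −(0.580)·ln(0.580) = 0.31594
  −(0.402)·ln(0.402) = 0.36634
  −(0.018)·ln(0.018) = 0.07231
Sum: 0.31594 + 0.36634 + 0.07231 = 0.7546 nats.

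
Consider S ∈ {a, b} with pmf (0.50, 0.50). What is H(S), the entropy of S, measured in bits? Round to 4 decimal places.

1.0000 bits

H(S) = −Σ p·log₂ p.
  −(0.50)·log₂(0.50) = 0.50000
  −(0.50)·log₂(0.50) = 0.50000
Sum: 0.50000 + 0.50000 = 1.0000 bits.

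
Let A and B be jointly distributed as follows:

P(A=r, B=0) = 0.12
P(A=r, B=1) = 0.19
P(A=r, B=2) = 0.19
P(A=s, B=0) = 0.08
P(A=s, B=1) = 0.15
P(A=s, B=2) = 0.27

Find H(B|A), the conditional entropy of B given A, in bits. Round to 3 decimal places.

1.490 bits

Marginals: p(A) = (0.5000, 0.5000), p(B) = (0.2000, 0.3400, 0.4600).
H(B|A) = Σ p(A) · H(B|A=·).
  A=r: p=0.5000, H(B|A=r) = 1.5550
  A=s: p=0.5000, H(B|A=s) = 1.4241
Weighted sum = 1.490 bits.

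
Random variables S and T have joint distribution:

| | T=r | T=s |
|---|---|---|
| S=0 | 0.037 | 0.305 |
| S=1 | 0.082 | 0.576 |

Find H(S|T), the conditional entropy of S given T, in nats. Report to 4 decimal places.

0.6421 nats

Marginals: p(S) = (0.3420, 0.6580), p(T) = (0.1190, 0.8810).
H(S|T) = Σ p(T) · H(S|T=·).
  T=r: p=0.1190, H(S|T=r) = 0.6198
  T=s: p=0.8810, H(S|T=s) = 0.6451
Weighted sum = 0.6421 nats.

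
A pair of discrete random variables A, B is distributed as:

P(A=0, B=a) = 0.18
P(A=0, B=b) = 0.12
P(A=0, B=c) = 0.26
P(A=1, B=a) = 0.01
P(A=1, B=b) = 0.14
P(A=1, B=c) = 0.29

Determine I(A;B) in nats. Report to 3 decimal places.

Marginals: p(A) = (0.5600, 0.4400), p(B) = (0.1900, 0.2600, 0.5500).
I(A;B) = H(A) + H(B) − H(A,B).
H(A) = 0.6859, H(B) = 0.9946, H(A,B) = 1.5936.
I(A;B) = 0.6859 + 0.9946 − 1.5936 = 0.087 nats.

0.087 nats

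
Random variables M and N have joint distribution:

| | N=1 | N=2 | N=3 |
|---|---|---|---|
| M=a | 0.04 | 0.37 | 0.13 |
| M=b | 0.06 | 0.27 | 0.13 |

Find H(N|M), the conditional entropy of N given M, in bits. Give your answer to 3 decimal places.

Marginals: p(M) = (0.5400, 0.4600), p(N) = (0.1000, 0.6400, 0.2600).
H(N|M) = Σ p(M) · H(N|M=·).
  M=a: p=0.5400, H(N|M=a) = 1.1465
  M=b: p=0.4600, H(N|M=b) = 1.3497
Weighted sum = 1.240 bits.

1.240 bits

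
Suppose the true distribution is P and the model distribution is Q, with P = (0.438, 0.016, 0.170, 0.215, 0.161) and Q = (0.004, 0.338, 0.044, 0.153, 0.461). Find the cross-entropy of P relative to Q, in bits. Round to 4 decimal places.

5.0423 bits

H(P,Q) = −Σ p·log₂ q.
  −0.438·log₂(0.004) = 3.48901
  −0.016·log₂(0.338) = 0.02504
  −0.170·log₂(0.044) = 0.76608
  −0.215·log₂(0.153) = 0.58231
  −0.161·log₂(0.461) = 0.17986
H(P,Q) = 5.0423 bits.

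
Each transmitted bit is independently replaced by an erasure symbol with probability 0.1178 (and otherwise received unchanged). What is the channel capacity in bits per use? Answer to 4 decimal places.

0.8822 bits

Binary erasure channel: capacity C = 1 − ε.
C = 1 − 0.1178 = 0.8822 bits per channel use.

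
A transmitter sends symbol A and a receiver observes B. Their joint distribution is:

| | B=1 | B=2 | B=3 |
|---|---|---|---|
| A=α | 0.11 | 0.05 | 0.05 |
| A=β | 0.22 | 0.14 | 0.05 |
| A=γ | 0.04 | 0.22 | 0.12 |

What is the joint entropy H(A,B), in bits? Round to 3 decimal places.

H(A,B) = −Σ p(x,y)·log₂ p(x,y) over all 9 cells.
  cell (α,1): −0.11·log₂0.11 = 0.3503
  cell (α,2): −0.05·log₂0.05 = 0.2161
  cell (α,3): −0.05·log₂0.05 = 0.2161
  cell (β,1): −0.22·log₂0.22 = 0.4806
  cell (β,2): −0.14·log₂0.14 = 0.3971
  cell (β,3): −0.05·log₂0.05 = 0.2161
  cell (γ,1): −0.04·log₂0.04 = 0.1858
  cell (γ,2): −0.22·log₂0.22 = 0.4806
  cell (γ,3): −0.12·log₂0.12 = 0.3671
Sum = 2.910 bits.

2.910 bits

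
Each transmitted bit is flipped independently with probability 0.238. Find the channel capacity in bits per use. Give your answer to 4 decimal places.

0.2083 bits

Binary symmetric channel: C = 1 − h₂(ε) where h₂ is the binary entropy function.
h₂(0.238) = −0.238·log₂0.238 − 0.762·log₂0.762 = 0.7917.
C = 1 − 0.7917 = 0.2083 bits per channel use.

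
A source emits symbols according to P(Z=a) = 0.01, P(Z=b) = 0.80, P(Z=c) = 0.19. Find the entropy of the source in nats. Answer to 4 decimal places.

H(Z) = −Σ p·ln p.
  −(0.01)·ln(0.01) = 0.04605
  −(0.80)·ln(0.80) = 0.17851
  −(0.19)·ln(0.19) = 0.31554
Sum: 0.04605 + 0.17851 + 0.31554 = 0.5401 nats.

0.5401 nats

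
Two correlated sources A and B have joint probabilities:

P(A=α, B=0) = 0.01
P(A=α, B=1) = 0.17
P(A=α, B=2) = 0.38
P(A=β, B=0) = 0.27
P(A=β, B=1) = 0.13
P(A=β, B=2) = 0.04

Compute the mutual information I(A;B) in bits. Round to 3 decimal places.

0.441 bits

Marginals: p(A) = (0.5600, 0.4400), p(B) = (0.2800, 0.3000, 0.4200).
I(A;B) = Σ p(x,y)·log₂[p(x,y)/(p(x)p(y))].
  (α,0): 0.01·log₂(0.0638) = -0.0397
  (α,1): 0.17·log₂(1.0119) = 0.0029
  (α,2): 0.38·log₂(1.6156) = 0.2630
  (β,0): 0.27·log₂(2.1916) = 0.3056
  (β,1): 0.13·log₂(0.9848) = -0.0029
  (β,2): 0.04·log₂(0.2165) = -0.0883
Sum = 0.441 bits.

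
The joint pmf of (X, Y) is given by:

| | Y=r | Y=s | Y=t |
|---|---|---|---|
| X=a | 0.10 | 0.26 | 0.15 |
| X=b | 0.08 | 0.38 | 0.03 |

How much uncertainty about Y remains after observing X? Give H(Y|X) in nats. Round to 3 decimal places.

0.847 nats

Chain rule: H(Y|X) = H(X,Y) − H(X).
Marginals: p(X) = (0.5100, 0.4900), p(Y) = (0.1800, 0.6400, 0.1800).
H(X,Y) = 1.5400 nats; H(X) = 0.6929 nats.
H(Y|X) = 1.5400 − 0.6929 = 0.847 nats.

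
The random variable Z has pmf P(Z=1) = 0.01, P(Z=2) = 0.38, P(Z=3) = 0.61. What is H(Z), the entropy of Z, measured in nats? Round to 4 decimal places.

0.7153 nats

H(Z) = −Σ p·ln p.
  −(0.01)·ln(0.01) = 0.04605
  −(0.38)·ln(0.38) = 0.36768
  −(0.61)·ln(0.61) = 0.30152
Sum: 0.04605 + 0.36768 + 0.30152 = 0.7153 nats.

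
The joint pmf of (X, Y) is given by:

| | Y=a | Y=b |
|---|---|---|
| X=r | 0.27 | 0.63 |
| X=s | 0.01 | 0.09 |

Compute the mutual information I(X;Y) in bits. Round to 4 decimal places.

0.0154 bits

Marginals: p(X) = (0.9000, 0.1000), p(Y) = (0.2800, 0.7200).
I(X;Y) = H(X) + H(Y) − H(X,Y).
H(X) = 0.4690, H(Y) = 0.8555, H(X,Y) = 1.3091.
I(X;Y) = 0.4690 + 0.8555 − 1.3091 = 0.0154 bits.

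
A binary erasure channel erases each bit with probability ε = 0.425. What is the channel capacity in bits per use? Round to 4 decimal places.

Binary erasure channel: capacity C = 1 − ε.
C = 1 − 0.425 = 0.5750 bits per channel use.

0.5750 bits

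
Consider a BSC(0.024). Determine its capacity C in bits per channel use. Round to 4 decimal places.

Binary symmetric channel: C = 1 − h₂(ε) where h₂ is the binary entropy function.
h₂(0.024) = −0.024·log₂0.024 − 0.976·log₂0.976 = 0.1633.
C = 1 − 0.1633 = 0.8367 bits per channel use.

0.8367 bits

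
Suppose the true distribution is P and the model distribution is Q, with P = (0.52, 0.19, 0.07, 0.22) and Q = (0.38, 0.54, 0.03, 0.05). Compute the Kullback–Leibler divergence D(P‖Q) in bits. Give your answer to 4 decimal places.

0.5048 bits

D(P‖Q) = Σ p·log₂(p/q).
  0.52·log₂(0.52/0.38) = 0.23531
  0.19·log₂(0.19/0.54) = -0.28632
  0.07·log₂(0.07/0.03) = 0.08557
  0.22·log₂(0.22/0.05) = 0.47025
D(P‖Q) = 0.5048 bits.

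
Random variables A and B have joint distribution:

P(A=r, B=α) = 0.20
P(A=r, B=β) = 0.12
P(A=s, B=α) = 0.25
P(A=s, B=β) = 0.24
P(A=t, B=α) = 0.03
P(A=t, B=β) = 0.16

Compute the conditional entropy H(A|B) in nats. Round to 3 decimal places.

0.971 nats

Marginals: p(A) = (0.3200, 0.4900, 0.1900), p(B) = (0.4800, 0.5200).
H(A|B) = Σ p(B) · H(A|B=·).
  B=α: p=0.4800, H(A|B=α) = 0.8778
  B=β: p=0.5200, H(A|B=β) = 1.0579
Weighted sum = 0.971 nats.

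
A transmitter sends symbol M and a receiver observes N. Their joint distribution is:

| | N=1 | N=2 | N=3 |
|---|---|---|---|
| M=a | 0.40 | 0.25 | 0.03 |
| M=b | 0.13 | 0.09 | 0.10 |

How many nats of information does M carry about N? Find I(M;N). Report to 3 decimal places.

Marginals: p(M) = (0.6800, 0.3200), p(N) = (0.5300, 0.3400, 0.1300).
I(M;N) = Σ p(x,y)·ln[p(x,y)/(p(x)p(y))].
  (a,1): 0.40·ln(1.1099) = 0.0417
  (a,2): 0.25·ln(1.0813) = 0.0195
  (a,3): 0.03·ln(0.3394) = -0.0324
  (b,1): 0.13·ln(0.7665) = -0.0346
  (b,2): 0.09·ln(0.8272) = -0.0171
  (b,3): 0.10·ln(2.4038) = 0.0877
Sum = 0.065 nats.

0.065 nats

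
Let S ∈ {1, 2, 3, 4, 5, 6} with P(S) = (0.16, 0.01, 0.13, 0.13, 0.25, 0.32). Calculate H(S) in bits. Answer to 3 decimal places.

H(S) = −Σ p·log₂ p.
  −(0.16)·log₂(0.16) = 0.4230
  −(0.01)·log₂(0.01) = 0.0664
  −(0.13)·log₂(0.13) = 0.3826
  −(0.13)·log₂(0.13) = 0.3826
  −(0.25)·log₂(0.25) = 0.5000
  −(0.32)·log₂(0.32) = 0.5260
Sum: 0.4230 + 0.0664 + 0.3826 + 0.3826 + 0.5000 + 0.5260 = 2.281 bits.

2.281 bits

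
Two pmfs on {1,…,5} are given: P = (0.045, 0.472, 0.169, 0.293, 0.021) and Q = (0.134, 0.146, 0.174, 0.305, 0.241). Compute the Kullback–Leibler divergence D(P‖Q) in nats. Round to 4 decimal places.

D(P‖Q) = Σ p·ln(p/q).
  0.045·ln(0.045/0.134) = -0.04910
  0.472·ln(0.472/0.146) = 0.55383
  0.169·ln(0.169/0.174) = -0.00493
  0.293·ln(0.293/0.305) = -0.01176
  0.021·ln(0.021/0.241) = -0.05125
D(P‖Q) = 0.4368 nats.

0.4368 nats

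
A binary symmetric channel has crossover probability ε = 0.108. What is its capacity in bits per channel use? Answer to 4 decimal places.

Binary symmetric channel: C = 1 − h₂(ε) where h₂ is the binary entropy function.
h₂(0.108) = −0.108·log₂0.108 − 0.892·log₂0.892 = 0.4939.
C = 1 − 0.4939 = 0.5061 bits per channel use.

0.5061 bits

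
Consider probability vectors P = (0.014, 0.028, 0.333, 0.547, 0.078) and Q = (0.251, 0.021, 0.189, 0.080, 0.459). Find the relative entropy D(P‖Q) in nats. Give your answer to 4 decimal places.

1.0696 nats

D(P‖Q) = Σ p·ln(p/q).
  0.014·ln(0.014/0.251) = -0.04041
  0.028·ln(0.028/0.021) = 0.00806
  0.333·ln(0.333/0.189) = 0.18861
  0.547·ln(0.547/0.080) = 1.05156
  0.078·ln(0.078/0.459) = -0.13824
D(P‖Q) = 1.0696 nats.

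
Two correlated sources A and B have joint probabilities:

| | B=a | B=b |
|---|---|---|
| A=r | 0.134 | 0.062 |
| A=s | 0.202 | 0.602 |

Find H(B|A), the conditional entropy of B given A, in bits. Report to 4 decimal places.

0.8303 bits

Marginals: p(A) = (0.1960, 0.8040), p(B) = (0.3360, 0.6640).
H(B|A) = Σ p(A) · H(B|A=·).
  A=r: p=0.1960, H(B|A=r) = 0.9003
  A=s: p=0.8040, H(B|A=s) = 0.8132
Weighted sum = 0.8303 bits.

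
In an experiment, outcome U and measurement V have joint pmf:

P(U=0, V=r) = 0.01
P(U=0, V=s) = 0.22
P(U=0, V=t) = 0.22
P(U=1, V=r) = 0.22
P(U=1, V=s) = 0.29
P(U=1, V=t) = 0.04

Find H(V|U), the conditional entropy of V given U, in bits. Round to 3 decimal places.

Chain rule: H(V|U) = H(U,V) − H(U).
Marginals: p(U) = (0.4500, 0.5500), p(V) = (0.2300, 0.5100, 0.2600).
H(U,V) = 2.2118 bits; H(U) = 0.9928 bits.
H(V|U) = 2.2118 − 0.9928 = 1.219 bits.

1.219 bits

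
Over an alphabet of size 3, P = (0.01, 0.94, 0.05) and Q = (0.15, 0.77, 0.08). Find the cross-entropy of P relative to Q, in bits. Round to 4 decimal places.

H(P,Q) = −Σ p·log₂ q.
  −0.01·log₂(0.15) = 0.02737
  −0.94·log₂(0.77) = 0.35445
  −0.05·log₂(0.08) = 0.18219
H(P,Q) = 0.5640 bits.

0.5640 bits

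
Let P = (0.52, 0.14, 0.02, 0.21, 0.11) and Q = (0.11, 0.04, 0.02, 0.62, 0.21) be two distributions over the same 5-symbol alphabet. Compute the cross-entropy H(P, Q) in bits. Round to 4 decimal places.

2.8114 bits

H(P,Q) = −Σ p·log₂ q.
  −0.52·log₂(0.11) = 1.65590
  −0.14·log₂(0.04) = 0.65014
  −0.02·log₂(0.02) = 0.11288
  −0.21·log₂(0.62) = 0.14483
  −0.11·log₂(0.21) = 0.24767
H(P,Q) = 2.8114 bits.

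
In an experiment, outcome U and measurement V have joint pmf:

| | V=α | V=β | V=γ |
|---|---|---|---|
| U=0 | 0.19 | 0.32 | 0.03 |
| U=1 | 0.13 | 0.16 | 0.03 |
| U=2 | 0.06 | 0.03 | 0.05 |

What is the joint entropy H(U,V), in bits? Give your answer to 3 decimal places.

2.702 bits

H(U,V) = −Σ p(x,y)·log₂ p(x,y) over all 9 cells.
  cell (0,α): −0.19·log₂0.19 = 0.4552
  cell (0,β): −0.32·log₂0.32 = 0.5260
  cell (0,γ): −0.03·log₂0.03 = 0.1518
  cell (1,α): −0.13·log₂0.13 = 0.3826
  cell (1,β): −0.16·log₂0.16 = 0.4230
  cell (1,γ): −0.03·log₂0.03 = 0.1518
  cell (2,α): −0.06·log₂0.06 = 0.2435
  cell (2,β): −0.03·log₂0.03 = 0.1518
  cell (2,γ): −0.05·log₂0.05 = 0.2161
Sum = 2.702 bits.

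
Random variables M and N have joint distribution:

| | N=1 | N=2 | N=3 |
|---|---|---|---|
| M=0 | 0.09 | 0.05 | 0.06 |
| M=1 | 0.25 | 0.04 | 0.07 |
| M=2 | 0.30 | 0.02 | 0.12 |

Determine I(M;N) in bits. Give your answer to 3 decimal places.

Marginals: p(M) = (0.2000, 0.3600, 0.4400), p(N) = (0.6400, 0.1100, 0.2500).
I(M;N) = Σ p(x,y)·log₂[p(x,y)/(p(x)p(y))].
  (0,1): 0.09·log₂(0.7031) = -0.0457
  (0,2): 0.05·log₂(2.2727) = 0.0592
  (0,3): 0.06·log₂(1.2000) = 0.0158
  (1,1): 0.25·log₂(1.0851) = 0.0294
  (1,2): 0.04·log₂(1.0101) = 0.0006
  (1,3): 0.07·log₂(0.7778) = -0.0254
  (2,1): 0.30·log₂(1.0653) = 0.0274
  (2,2): 0.02·log₂(0.4132) = -0.0255
  (2,3): 0.12·log₂(1.0909) = 0.0151
Sum = 0.051 bits.

0.051 bits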